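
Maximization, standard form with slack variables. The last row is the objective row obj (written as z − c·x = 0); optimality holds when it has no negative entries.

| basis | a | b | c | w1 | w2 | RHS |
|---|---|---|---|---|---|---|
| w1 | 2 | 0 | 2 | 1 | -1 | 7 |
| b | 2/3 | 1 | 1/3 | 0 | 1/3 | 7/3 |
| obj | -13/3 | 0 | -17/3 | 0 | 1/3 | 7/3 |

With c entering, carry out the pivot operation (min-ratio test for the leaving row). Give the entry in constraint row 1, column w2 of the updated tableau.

Ratio test on column c — row 1: 7/2 = 7/2; row 2: (7/3)/(1/3) = 7. Minimum is 7/2 at row 1 (w1 leaves); pivot element 2.
Divide row 1 by 2; eliminate column c from the other rows.
In the new row 1, the w2 entry is the old entry divided by the pivot: (-1)/2 = -1/2.

-1/2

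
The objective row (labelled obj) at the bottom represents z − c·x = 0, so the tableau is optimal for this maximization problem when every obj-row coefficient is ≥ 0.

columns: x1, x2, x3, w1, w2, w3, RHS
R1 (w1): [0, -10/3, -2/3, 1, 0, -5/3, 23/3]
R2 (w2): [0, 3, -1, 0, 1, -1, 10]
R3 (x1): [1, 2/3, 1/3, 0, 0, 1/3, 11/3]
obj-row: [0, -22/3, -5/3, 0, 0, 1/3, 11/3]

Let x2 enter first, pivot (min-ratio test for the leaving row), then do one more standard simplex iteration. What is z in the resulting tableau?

194/5

Ratio test on column x2 — row 1: entry -10/3 ≤ 0; row 2: 10/3 = 10/3; row 3: (11/3)/(2/3) = 11/2. Minimum is 10/3 at row 2 (w2 leaves); pivot element 3.
Pivot on row 2; the obj-row RHS becomes 11/3 − (-22/3)·(10/3) = 253/9.
Next entering variable (most negative obj-row entry -37/9): x3.
Ratio test on column x3 — row 1: entry -16/9 ≤ 0; row 2: entry -1/3 ≤ 0; row 3: (13/9)/(5/9) = 13/5. Minimum is 13/5 at row 3 (x1 leaves); pivot element 5/9.
After the second pivot the obj-row RHS is 253/9 − (-37/9)·(13/5) = 194/5.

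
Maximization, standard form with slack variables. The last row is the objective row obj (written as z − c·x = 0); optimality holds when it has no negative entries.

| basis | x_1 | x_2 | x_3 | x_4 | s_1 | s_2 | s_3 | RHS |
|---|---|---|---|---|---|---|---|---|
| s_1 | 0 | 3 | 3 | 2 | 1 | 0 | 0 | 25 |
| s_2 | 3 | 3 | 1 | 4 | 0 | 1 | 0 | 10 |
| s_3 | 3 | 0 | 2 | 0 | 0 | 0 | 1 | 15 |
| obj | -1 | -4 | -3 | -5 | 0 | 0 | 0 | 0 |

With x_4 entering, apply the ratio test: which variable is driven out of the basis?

Column x_4 entries and ratios — s_1: 25/2 = 25/2; s_2: 10/4 = 5/2; s_3: 0 ≤ 0, skip.
Smallest ratio is 5/2 in the row of s_2, so s_2 leaves.

s_2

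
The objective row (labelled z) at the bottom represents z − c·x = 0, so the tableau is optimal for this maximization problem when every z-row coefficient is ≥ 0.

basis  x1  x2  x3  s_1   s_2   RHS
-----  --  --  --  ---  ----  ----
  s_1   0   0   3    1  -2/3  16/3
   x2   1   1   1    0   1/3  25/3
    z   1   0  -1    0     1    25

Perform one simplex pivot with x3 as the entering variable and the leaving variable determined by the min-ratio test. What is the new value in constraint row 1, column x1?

0

Ratio test on column x3 — row 1: (16/3)/3 = 16/9; row 2: (25/3)/1 = 25/3. Minimum is 16/9 at row 1 (s_1 leaves); pivot element 3.
Divide row 1 by 3; eliminate column x3 from the other rows.
In the new row 1, the x1 entry is the old entry divided by the pivot: 0/3 = 0.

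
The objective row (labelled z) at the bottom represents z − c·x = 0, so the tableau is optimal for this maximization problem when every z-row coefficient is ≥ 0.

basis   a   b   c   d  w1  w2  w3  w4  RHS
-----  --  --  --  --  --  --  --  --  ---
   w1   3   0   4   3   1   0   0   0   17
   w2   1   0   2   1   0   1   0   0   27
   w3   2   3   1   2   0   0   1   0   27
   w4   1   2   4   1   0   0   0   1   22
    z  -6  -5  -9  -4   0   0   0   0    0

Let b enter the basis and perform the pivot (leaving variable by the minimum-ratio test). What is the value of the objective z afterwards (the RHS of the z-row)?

45

Ratio test on column b — row 1: entry 0 ≤ 0; row 2: entry 0 ≤ 0; row 3: 27/3 = 9; row 4: 22/2 = 11. Minimum is 9 at row 3 (w3 leaves); pivot element 3.
Pivot on row 3; the z-row RHS becomes 0 − (-5)·9 = 45.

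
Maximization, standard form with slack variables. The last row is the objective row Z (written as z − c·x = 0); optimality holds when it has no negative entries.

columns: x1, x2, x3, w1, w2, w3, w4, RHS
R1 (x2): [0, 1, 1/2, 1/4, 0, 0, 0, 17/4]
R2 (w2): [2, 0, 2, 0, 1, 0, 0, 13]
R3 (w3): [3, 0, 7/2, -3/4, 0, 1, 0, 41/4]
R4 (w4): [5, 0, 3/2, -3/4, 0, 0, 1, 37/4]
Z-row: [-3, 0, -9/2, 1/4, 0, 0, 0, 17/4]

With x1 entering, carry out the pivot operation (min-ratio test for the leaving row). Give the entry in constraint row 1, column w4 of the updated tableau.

Ratio test on column x1 — row 1: entry 0 ≤ 0; row 2: 13/2 = 13/2; row 3: (41/4)/3 = 41/12; row 4: (37/4)/5 = 37/20. Minimum is 37/20 at row 4 (w4 leaves); pivot element 5.
Divide row 4 by 5; eliminate column x1 from the other rows.
Row 1 update in column w4: 0 − 0·(1/5) = 0.

0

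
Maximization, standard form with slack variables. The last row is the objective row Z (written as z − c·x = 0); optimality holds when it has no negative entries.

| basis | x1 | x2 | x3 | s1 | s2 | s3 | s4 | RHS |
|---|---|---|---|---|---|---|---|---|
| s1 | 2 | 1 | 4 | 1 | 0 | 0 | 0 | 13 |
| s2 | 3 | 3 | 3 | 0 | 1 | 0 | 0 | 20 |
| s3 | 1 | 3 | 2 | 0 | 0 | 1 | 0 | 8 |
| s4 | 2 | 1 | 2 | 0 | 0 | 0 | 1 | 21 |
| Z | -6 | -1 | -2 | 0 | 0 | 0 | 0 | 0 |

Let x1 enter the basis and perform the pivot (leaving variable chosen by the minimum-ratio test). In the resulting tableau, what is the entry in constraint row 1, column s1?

1/2

Ratio test on column x1 — row 1: 13/2 = 13/2; row 2: 20/3 = 20/3; row 3: 8/1 = 8; row 4: 21/2 = 21/2. Minimum is 13/2 at row 1 (s1 leaves); pivot element 2.
Divide row 1 by 2; eliminate column x1 from the other rows.
In the new row 1, the s1 entry is the old entry divided by the pivot: 1/2 = 1/2.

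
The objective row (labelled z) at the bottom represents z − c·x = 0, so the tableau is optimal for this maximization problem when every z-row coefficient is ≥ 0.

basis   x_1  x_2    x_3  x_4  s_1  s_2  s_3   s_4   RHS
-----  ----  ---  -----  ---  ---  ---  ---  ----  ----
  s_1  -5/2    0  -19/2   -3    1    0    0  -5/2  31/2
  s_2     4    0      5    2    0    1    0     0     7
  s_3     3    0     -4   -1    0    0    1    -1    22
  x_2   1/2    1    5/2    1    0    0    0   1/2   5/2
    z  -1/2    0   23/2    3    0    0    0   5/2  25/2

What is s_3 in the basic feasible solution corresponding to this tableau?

s_3 is basic (row 3); its value is the RHS of that row, 22.

22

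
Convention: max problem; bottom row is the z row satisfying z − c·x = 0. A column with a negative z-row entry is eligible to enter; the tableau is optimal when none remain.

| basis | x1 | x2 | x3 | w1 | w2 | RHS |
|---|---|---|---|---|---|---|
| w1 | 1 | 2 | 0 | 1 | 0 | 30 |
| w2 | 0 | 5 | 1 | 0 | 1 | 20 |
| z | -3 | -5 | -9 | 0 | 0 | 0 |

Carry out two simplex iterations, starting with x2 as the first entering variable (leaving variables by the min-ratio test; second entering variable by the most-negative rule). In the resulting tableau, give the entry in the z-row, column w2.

Ratio test on column x2 — row 1: 30/2 = 15; row 2: 20/5 = 4. Minimum is 4 at row 2 (w2 leaves); pivot element 5.
Divide row 2 by 5; eliminate column x2 from the other rows.
Second iteration: most negative z-row entry is -8 in column x3, so x3 enters.
Ratio test on column x3 — row 1: entry -2/5 ≤ 0; row 2: 4/(1/5) = 20. Minimum is 20 at row 2 (x2 leaves); pivot element 1/5.
Divide row 2 by 1/5; eliminate column x3 from the other rows.
After both pivots, the entry at the z-row, column w2 is 9.

9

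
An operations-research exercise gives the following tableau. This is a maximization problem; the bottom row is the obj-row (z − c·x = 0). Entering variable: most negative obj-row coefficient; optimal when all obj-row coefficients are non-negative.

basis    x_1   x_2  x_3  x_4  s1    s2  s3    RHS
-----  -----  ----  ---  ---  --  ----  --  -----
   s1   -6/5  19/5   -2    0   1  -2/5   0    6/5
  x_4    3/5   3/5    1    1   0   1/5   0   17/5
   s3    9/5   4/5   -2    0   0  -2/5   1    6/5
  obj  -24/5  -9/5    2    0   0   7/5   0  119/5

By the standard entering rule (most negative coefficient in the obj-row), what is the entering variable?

x_1

Negative obj-row entries: x_1: -24/5, x_2: -9/5.
The most negative is -24/5 in column x_1, so x_1 enters.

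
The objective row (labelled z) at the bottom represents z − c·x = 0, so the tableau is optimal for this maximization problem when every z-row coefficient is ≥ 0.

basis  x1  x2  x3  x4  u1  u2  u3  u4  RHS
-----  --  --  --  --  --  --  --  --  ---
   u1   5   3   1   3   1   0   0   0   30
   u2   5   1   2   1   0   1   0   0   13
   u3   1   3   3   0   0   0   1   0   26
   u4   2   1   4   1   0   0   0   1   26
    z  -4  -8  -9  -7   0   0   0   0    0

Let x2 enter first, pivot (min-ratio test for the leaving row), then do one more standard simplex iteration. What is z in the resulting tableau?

236/3

Ratio test on column x2 — row 1: 30/3 = 10; row 2: 13/1 = 13; row 3: 26/3 = 26/3; row 4: 26/1 = 26. Minimum is 26/3 at row 3 (u3 leaves); pivot element 3.
Pivot on row 3; the z-row RHS becomes 0 − (-8)·(26/3) = 208/3.
Next entering variable (most negative z-row entry -7): x4.
Ratio test on column x4 — row 1: 4/3 = 4/3; row 2: (13/3)/1 = 13/3; row 3: entry 0 ≤ 0; row 4: (52/3)/1 = 52/3. Minimum is 4/3 at row 1 (u1 leaves); pivot element 3.
After the second pivot the z-row RHS is 208/3 − (-7)·(4/3) = 236/3.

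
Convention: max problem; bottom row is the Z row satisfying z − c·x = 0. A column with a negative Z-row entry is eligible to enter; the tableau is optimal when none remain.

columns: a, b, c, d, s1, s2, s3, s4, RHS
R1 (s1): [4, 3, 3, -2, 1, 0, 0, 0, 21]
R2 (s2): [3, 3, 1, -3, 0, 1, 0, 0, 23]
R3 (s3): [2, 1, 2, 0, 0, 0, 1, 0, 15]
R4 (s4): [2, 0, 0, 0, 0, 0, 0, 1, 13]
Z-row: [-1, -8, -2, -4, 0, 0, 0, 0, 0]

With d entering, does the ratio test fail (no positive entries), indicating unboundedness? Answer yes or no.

Every constraint-row entry in column d is ≤ 0, so increasing d is unbounded.

yes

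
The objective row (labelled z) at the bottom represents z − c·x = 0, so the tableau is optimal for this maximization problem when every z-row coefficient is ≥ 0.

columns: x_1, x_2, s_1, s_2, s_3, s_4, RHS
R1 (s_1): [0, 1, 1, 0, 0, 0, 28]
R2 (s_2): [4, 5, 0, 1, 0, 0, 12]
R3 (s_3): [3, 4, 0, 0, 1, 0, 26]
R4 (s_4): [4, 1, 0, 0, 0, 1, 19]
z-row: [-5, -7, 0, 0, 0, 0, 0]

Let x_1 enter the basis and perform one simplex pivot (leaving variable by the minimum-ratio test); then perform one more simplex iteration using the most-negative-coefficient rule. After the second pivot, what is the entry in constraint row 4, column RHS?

83/5

Ratio test on column x_1 — row 1: entry 0 ≤ 0; row 2: 12/4 = 3; row 3: 26/3 = 26/3; row 4: 19/4 = 19/4. Minimum is 3 at row 2 (s_2 leaves); pivot element 4.
Divide row 2 by 4; eliminate column x_1 from the other rows.
Second iteration: most negative z-row entry is -3/4 in column x_2, so x_2 enters.
Ratio test on column x_2 — row 1: 28/1 = 28; row 2: 3/(5/4) = 12/5; row 3: 17/(1/4) = 68; row 4: entry -4 ≤ 0. Minimum is 12/5 at row 2 (x_1 leaves); pivot element 5/4.
Divide row 2 by 5/4; eliminate column x_2 from the other rows.
After both pivots, the entry at constraint row 4, column RHS is 83/5.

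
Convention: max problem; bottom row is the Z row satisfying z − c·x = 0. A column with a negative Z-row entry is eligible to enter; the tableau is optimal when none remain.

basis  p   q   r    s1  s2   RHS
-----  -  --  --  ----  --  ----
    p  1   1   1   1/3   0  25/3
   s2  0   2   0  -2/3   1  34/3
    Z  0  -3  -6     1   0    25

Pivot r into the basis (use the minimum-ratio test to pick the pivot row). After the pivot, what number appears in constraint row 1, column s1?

1/3

Ratio test on column r — row 1: (25/3)/1 = 25/3; row 2: entry 0 ≤ 0. Minimum is 25/3 at row 1 (p leaves); pivot element 1.
Divide row 1 by 1; eliminate column r from the other rows.
In the new row 1, the s1 entry is the old entry divided by the pivot: (1/3)/1 = 1/3.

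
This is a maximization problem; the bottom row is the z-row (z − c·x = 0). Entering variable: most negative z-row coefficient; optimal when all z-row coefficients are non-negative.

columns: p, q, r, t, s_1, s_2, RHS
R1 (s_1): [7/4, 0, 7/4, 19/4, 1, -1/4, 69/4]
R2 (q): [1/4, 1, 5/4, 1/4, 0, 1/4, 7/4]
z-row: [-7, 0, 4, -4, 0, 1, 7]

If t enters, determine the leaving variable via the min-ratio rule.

Column t entries and ratios — s_1: (69/4)/(19/4) = 69/19; q: (7/4)/(1/4) = 7.
Smallest ratio is 69/19 in the row of s_1, so s_1 leaves.

s_1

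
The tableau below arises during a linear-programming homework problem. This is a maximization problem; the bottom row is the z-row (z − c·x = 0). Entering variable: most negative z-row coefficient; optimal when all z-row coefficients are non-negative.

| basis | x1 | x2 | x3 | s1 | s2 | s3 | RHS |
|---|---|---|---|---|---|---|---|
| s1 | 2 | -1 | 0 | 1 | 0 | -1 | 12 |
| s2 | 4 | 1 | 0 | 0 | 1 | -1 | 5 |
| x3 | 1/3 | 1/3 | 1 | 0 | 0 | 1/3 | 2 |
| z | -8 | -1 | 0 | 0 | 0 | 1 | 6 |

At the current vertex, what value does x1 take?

0

x1 is not in the basis, so in the current basic feasible solution x1 = 0.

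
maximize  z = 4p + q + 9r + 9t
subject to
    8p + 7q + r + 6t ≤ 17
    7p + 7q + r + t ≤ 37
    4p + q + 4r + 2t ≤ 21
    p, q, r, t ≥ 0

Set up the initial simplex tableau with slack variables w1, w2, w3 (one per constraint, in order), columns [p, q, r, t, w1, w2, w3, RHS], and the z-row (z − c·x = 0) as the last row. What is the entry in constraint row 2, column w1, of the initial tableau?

Slack w1 belongs to constraint 1; its column is the unit vector e_1, so the entry in row 2 is 0.

0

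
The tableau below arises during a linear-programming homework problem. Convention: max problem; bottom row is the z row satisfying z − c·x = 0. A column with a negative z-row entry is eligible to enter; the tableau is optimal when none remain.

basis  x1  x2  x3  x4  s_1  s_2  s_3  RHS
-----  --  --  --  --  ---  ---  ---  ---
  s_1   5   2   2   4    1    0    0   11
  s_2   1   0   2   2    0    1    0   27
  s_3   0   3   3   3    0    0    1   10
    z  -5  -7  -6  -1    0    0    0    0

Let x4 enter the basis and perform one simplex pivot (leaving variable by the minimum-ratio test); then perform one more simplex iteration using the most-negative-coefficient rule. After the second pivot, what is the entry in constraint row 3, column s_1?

Ratio test on column x4 — row 1: 11/4 = 11/4; row 2: 27/2 = 27/2; row 3: 10/3 = 10/3. Minimum is 11/4 at row 1 (s_1 leaves); pivot element 4.
Divide row 1 by 4; eliminate column x4 from the other rows.
Second iteration: most negative z-row entry is -13/2 in column x2, so x2 enters.
Ratio test on column x2 — row 1: (11/4)/(1/2) = 11/2; row 2: entry -1 ≤ 0; row 3: (7/4)/(3/2) = 7/6. Minimum is 7/6 at row 3 (s_3 leaves); pivot element 3/2.
Divide row 3 by 3/2; eliminate column x2 from the other rows.
After both pivots, the entry at constraint row 3, column s_1 is -1/2.

-1/2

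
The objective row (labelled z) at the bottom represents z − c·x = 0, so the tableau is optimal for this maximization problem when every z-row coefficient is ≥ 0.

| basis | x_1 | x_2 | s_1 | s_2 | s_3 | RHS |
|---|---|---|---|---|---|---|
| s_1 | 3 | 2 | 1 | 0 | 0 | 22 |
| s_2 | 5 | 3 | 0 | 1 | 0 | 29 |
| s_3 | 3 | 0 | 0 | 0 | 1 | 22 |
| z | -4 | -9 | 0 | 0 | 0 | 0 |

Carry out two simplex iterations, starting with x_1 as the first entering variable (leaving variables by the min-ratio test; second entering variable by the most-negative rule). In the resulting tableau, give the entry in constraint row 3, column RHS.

Ratio test on column x_1 — row 1: 22/3 = 22/3; row 2: 29/5 = 29/5; row 3: 22/3 = 22/3. Minimum is 29/5 at row 2 (s_2 leaves); pivot element 5.
Divide row 2 by 5; eliminate column x_1 from the other rows.
Second iteration: most negative z-row entry is -33/5 in column x_2, so x_2 enters.
Ratio test on column x_2 — row 1: (23/5)/(1/5) = 23; row 2: (29/5)/(3/5) = 29/3; row 3: entry -9/5 ≤ 0. Minimum is 29/3 at row 2 (x_1 leaves); pivot element 3/5.
Divide row 2 by 3/5; eliminate column x_2 from the other rows.
After both pivots, the entry at constraint row 3, column RHS is 22.

22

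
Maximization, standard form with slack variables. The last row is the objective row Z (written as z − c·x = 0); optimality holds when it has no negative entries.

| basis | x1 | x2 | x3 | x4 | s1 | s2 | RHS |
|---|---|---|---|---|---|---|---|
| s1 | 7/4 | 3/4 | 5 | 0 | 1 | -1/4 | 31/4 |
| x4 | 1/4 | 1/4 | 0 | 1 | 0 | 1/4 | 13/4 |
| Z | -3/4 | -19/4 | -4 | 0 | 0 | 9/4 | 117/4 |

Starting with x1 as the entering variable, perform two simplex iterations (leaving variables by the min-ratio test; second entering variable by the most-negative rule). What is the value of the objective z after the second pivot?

Ratio test on column x1 — row 1: (31/4)/(7/4) = 31/7; row 2: (13/4)/(1/4) = 13. Minimum is 31/7 at row 1 (s1 leaves); pivot element 7/4.
Pivot on row 1; the Z-row RHS becomes 117/4 − (-3/4)·(31/7) = 228/7.
Next entering variable (most negative Z-row entry -31/7): x2.
Ratio test on column x2 — row 1: (31/7)/(3/7) = 31/3; row 2: (15/7)/(1/7) = 15. Minimum is 31/3 at row 1 (x1 leaves); pivot element 3/7.
After the second pivot the Z-row RHS is 228/7 − (-31/7)·(31/3) = 235/3.

235/3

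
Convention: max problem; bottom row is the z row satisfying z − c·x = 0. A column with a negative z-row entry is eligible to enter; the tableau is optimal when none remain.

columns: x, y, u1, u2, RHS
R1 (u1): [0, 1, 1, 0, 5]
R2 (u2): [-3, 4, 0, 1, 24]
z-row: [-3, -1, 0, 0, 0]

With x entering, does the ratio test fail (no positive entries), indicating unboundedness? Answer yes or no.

yes

Every constraint-row entry in column x is ≤ 0, so increasing x is unbounded.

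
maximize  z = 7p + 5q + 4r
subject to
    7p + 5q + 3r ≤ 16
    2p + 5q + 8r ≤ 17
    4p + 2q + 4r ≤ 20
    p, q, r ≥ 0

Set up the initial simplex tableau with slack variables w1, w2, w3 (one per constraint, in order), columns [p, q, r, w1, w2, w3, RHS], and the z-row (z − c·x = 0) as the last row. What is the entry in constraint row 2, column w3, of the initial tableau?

Slack w3 belongs to constraint 3; its column is the unit vector e_3, so the entry in row 2 is 0.

0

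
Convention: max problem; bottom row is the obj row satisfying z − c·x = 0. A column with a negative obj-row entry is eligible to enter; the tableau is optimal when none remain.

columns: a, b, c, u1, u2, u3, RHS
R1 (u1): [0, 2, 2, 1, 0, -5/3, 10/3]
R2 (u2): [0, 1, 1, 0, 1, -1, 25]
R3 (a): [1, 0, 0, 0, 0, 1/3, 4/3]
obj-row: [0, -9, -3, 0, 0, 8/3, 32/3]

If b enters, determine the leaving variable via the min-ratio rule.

Column b entries and ratios — u1: (10/3)/2 = 5/3; u2: 25/1 = 25; a: 0 ≤ 0, skip.
Smallest ratio is 5/3 in the row of u1, so u1 leaves.

u1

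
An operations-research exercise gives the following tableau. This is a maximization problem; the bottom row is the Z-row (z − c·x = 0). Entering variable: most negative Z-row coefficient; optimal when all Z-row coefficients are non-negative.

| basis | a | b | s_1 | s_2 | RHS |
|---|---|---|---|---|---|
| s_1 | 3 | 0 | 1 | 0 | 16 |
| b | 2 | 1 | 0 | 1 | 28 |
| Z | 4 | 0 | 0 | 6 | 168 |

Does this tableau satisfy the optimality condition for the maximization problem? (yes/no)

Every Z-row coefficient is ≥ 0, so the tableau is optimal.

yes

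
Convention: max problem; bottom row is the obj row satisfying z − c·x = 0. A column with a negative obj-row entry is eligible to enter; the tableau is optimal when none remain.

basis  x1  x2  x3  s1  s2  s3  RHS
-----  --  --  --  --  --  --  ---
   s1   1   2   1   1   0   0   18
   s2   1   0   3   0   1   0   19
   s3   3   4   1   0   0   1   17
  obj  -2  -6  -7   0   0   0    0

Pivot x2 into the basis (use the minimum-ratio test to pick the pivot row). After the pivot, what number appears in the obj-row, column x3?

Ratio test on column x2 — row 1: 18/2 = 9; row 2: entry 0 ≤ 0; row 3: 17/4 = 17/4. Minimum is 17/4 at row 3 (s3 leaves); pivot element 4.
Divide row 3 by 4; eliminate column x2 from the other rows.
obj-row update in column x3: -7 − (-6)·(1/4) = -11/2.

-11/2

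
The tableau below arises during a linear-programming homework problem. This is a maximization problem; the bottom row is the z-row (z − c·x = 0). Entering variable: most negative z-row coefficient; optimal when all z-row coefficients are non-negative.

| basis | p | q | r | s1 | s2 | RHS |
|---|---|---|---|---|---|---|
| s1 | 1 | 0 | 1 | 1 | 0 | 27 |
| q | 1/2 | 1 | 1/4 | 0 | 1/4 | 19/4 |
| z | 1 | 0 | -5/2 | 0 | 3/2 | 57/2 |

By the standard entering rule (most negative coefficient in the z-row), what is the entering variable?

r

Negative z-row entries: r: -5/2.
The most negative is -5/2 in column r, so r enters.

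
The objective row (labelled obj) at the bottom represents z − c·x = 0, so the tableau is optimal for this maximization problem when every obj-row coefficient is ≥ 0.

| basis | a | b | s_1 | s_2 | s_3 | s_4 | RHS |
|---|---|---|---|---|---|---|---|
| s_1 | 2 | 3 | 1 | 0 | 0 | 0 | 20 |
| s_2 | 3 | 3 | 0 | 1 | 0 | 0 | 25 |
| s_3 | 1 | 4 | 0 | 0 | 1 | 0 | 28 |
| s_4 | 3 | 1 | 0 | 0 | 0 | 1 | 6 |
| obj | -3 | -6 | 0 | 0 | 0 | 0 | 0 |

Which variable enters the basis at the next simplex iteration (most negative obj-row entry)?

Negative obj-row entries: a: -3, b: -6.
The most negative is -6 in column b, so b enters.

b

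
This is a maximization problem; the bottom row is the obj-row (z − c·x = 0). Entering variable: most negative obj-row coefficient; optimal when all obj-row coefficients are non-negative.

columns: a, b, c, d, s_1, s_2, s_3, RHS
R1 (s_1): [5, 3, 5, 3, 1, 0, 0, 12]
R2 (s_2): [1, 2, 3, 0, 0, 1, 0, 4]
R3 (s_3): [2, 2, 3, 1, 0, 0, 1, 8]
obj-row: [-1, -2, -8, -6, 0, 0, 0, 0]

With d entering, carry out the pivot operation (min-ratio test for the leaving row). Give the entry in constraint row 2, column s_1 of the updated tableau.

Ratio test on column d — row 1: 12/3 = 4; row 2: entry 0 ≤ 0; row 3: 8/1 = 8. Minimum is 4 at row 1 (s_1 leaves); pivot element 3.
Divide row 1 by 3; eliminate column d from the other rows.
Row 2 update in column s_1: 0 − 0·(1/3) = 0.

0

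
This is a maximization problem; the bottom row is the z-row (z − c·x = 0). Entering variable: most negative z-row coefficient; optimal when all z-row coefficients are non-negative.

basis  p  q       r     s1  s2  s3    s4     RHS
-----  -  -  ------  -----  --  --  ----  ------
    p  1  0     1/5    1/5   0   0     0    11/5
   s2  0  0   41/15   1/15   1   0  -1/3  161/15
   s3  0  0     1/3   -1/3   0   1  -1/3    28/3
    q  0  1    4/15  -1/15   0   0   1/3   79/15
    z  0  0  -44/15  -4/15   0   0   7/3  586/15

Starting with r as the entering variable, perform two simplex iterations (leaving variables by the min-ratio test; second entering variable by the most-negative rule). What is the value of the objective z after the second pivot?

52

Ratio test on column r — row 1: (11/5)/(1/5) = 11; row 2: (161/15)/(41/15) = 161/41; row 3: (28/3)/(1/3) = 28; row 4: (79/15)/(4/15) = 79/4. Minimum is 161/41 at row 2 (s2 leaves); pivot element 41/15.
Pivot on row 2; the z-row RHS becomes 586/15 − (-44/15)·(161/41) = 2074/41.
Next entering variable (most negative z-row entry -8/41): s1.
Ratio test on column s1 — row 1: (58/41)/(8/41) = 29/4; row 2: (161/41)/(1/41) = 161; row 3: entry -14/41 ≤ 0; row 4: entry -3/41 ≤ 0. Minimum is 29/4 at row 1 (p leaves); pivot element 8/41.
After the second pivot the z-row RHS is 2074/41 − (-8/41)·(29/4) = 52.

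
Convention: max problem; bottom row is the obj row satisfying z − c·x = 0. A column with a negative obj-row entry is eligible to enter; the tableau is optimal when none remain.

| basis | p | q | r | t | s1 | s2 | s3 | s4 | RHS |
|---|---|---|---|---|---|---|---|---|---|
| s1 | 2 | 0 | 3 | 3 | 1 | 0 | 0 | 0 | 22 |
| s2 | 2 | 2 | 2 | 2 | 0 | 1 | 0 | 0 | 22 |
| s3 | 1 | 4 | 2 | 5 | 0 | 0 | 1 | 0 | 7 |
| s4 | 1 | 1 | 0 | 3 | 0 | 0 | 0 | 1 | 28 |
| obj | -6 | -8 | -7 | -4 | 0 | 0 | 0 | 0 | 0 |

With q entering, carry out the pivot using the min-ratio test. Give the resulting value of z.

14

Ratio test on column q — row 1: entry 0 ≤ 0; row 2: 22/2 = 11; row 3: 7/4 = 7/4; row 4: 28/1 = 28. Minimum is 7/4 at row 3 (s3 leaves); pivot element 4.
Pivot on row 3; the obj-row RHS becomes 0 − (-8)·(7/4) = 14.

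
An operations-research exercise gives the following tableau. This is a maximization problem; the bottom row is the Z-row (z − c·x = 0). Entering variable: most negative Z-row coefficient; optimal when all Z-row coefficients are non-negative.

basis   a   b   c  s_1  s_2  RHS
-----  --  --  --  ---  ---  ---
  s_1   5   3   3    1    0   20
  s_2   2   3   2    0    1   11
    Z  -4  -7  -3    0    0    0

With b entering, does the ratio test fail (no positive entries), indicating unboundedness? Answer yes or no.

no

Column b has positive entries in row(s) 1, 2, so the ratio test bounds it — not unbounded.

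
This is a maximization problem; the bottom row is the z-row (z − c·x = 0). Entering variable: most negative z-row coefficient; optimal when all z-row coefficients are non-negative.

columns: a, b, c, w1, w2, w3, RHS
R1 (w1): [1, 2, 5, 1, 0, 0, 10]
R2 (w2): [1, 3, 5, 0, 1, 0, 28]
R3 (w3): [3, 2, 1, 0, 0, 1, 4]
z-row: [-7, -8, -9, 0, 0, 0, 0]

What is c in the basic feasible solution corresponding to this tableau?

0

c is not in the basis, so in the current basic feasible solution c = 0.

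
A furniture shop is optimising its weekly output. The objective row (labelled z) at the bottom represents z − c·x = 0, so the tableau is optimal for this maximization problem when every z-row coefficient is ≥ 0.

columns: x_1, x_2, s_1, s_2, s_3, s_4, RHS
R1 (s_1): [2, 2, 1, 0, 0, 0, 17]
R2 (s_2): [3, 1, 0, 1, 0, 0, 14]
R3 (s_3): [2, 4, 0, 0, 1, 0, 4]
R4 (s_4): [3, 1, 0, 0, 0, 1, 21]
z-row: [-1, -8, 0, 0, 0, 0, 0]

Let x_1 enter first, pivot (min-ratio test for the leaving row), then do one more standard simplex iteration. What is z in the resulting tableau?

Ratio test on column x_1 — row 1: 17/2 = 17/2; row 2: 14/3 = 14/3; row 3: 4/2 = 2; row 4: 21/3 = 7. Minimum is 2 at row 3 (s_3 leaves); pivot element 2.
Pivot on row 3; the z-row RHS becomes 0 − (-1)·2 = 2.
Next entering variable (most negative z-row entry -6): x_2.
Ratio test on column x_2 — row 1: entry -2 ≤ 0; row 2: entry -5 ≤ 0; row 3: 2/2 = 1; row 4: entry -5 ≤ 0. Minimum is 1 at row 3 (x_1 leaves); pivot element 2.
After the second pivot the z-row RHS is 2 − (-6)·1 = 8.

8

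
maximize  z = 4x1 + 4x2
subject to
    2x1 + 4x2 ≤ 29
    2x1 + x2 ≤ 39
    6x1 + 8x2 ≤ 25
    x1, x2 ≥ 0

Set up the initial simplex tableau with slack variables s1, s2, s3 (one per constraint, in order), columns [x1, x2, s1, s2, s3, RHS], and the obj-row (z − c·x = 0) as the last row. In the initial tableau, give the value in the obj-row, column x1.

-4

The obj-row carries the negated objective coefficients: the x1 entry is -4.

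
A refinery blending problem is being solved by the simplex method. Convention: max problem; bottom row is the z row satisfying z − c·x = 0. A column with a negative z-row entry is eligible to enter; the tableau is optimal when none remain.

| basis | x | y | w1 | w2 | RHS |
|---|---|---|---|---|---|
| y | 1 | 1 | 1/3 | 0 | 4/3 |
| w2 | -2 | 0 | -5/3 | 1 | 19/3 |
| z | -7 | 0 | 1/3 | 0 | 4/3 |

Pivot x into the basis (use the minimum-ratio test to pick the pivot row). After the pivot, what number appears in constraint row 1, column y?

Ratio test on column x — row 1: (4/3)/1 = 4/3; row 2: entry -2 ≤ 0. Minimum is 4/3 at row 1 (y leaves); pivot element 1.
Divide row 1 by 1; eliminate column x from the other rows.
In the new row 1, the y entry is the old entry divided by the pivot: 1/1 = 1.

1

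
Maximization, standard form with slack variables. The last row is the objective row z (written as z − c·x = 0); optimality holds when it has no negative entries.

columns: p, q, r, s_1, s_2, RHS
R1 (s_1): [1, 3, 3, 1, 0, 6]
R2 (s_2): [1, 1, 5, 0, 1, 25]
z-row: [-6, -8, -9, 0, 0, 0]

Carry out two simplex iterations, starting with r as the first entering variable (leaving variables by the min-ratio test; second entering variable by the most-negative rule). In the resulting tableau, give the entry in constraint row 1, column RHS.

Ratio test on column r — row 1: 6/3 = 2; row 2: 25/5 = 5. Minimum is 2 at row 1 (s_1 leaves); pivot element 3.
Divide row 1 by 3; eliminate column r from the other rows.
Second iteration: most negative z-row entry is -3 in column p, so p enters.
Ratio test on column p — row 1: 2/(1/3) = 6; row 2: entry -2/3 ≤ 0. Minimum is 6 at row 1 (r leaves); pivot element 1/3.
Divide row 1 by 1/3; eliminate column p from the other rows.
After both pivots, the entry at constraint row 1, column RHS is 6.

6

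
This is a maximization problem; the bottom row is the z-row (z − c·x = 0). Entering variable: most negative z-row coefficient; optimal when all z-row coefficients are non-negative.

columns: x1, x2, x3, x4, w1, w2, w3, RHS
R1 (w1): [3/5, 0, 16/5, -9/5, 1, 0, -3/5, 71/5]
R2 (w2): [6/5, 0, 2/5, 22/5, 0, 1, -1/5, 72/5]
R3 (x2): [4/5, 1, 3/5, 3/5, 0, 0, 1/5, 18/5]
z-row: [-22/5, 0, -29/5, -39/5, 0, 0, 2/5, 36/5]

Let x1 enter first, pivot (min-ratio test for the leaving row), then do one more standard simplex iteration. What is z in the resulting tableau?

270/7

Ratio test on column x1 — row 1: (71/5)/(3/5) = 71/3; row 2: (72/5)/(6/5) = 12; row 3: (18/5)/(4/5) = 9/2. Minimum is 9/2 at row 3 (x2 leaves); pivot element 4/5.
Pivot on row 3; the z-row RHS becomes 36/5 − (-22/5)·(9/2) = 27.
Next entering variable (most negative z-row entry -9/2): x4.
Ratio test on column x4 — row 1: entry -9/4 ≤ 0; row 2: 9/(7/2) = 18/7; row 3: (9/2)/(3/4) = 6. Minimum is 18/7 at row 2 (w2 leaves); pivot element 7/2.
After the second pivot the z-row RHS is 27 − (-9/2)·(18/7) = 270/7.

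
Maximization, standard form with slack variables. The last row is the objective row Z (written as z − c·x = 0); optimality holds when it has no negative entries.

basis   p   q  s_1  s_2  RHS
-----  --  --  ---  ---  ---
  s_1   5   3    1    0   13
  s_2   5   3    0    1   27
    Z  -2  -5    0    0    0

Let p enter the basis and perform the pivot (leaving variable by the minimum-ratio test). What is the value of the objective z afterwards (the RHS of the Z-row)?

26/5

Ratio test on column p — row 1: 13/5 = 13/5; row 2: 27/5 = 27/5. Minimum is 13/5 at row 1 (s_1 leaves); pivot element 5.
Pivot on row 1; the Z-row RHS becomes 0 − (-2)·(13/5) = 26/5.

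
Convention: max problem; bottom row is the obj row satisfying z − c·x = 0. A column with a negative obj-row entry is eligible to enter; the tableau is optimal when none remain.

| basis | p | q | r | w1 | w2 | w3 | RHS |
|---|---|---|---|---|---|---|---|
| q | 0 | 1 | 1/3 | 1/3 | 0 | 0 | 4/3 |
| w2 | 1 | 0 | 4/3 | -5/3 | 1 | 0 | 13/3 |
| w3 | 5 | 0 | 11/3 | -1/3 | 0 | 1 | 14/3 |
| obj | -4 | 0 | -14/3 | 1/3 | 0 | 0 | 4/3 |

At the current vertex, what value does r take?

0

r is not in the basis, so in the current basic feasible solution r = 0.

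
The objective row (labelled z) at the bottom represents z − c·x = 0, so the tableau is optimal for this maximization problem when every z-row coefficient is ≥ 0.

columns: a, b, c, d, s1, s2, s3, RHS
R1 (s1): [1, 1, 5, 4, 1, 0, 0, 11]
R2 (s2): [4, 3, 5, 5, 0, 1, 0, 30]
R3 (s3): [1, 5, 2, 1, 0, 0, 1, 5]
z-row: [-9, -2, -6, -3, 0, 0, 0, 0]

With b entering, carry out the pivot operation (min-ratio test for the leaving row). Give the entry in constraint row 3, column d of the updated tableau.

Ratio test on column b — row 1: 11/1 = 11; row 2: 30/3 = 10; row 3: 5/5 = 1. Minimum is 1 at row 3 (s3 leaves); pivot element 5.
Divide row 3 by 5; eliminate column b from the other rows.
In the new row 3, the d entry is the old entry divided by the pivot: 1/5 = 1/5.

1/5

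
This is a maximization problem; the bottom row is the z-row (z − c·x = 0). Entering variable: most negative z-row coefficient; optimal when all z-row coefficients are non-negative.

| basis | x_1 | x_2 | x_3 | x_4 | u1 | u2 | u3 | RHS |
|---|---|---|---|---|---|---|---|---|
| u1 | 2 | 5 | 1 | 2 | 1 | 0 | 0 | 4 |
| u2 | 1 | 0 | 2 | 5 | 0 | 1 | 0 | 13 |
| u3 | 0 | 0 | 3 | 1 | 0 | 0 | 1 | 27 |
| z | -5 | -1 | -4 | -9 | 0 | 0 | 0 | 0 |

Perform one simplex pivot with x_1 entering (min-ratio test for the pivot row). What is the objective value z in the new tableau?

Ratio test on column x_1 — row 1: 4/2 = 2; row 2: 13/1 = 13; row 3: entry 0 ≤ 0. Minimum is 2 at row 1 (u1 leaves); pivot element 2.
Pivot on row 1; the z-row RHS becomes 0 − (-5)·2 = 10.

10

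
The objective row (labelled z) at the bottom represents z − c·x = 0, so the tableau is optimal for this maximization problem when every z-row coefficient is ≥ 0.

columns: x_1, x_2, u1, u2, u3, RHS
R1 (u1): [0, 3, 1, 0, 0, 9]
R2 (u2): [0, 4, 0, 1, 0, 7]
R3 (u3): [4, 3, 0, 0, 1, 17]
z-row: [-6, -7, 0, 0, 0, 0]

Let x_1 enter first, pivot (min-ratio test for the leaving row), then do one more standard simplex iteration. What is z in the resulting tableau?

239/8

Ratio test on column x_1 — row 1: entry 0 ≤ 0; row 2: entry 0 ≤ 0; row 3: 17/4 = 17/4. Minimum is 17/4 at row 3 (u3 leaves); pivot element 4.
Pivot on row 3; the z-row RHS becomes 0 − (-6)·(17/4) = 51/2.
Next entering variable (most negative z-row entry -5/2): x_2.
Ratio test on column x_2 — row 1: 9/3 = 3; row 2: 7/4 = 7/4; row 3: (17/4)/(3/4) = 17/3. Minimum is 7/4 at row 2 (u2 leaves); pivot element 4.
After the second pivot the z-row RHS is 51/2 − (-5/2)·(7/4) = 239/8.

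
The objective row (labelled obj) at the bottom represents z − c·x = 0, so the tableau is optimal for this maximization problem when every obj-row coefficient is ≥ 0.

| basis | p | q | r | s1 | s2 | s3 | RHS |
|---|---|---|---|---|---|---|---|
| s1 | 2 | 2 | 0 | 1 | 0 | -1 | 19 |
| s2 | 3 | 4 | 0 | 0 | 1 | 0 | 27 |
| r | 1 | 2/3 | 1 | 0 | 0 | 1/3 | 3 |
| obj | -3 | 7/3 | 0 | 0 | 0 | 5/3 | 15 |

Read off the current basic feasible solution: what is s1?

19

s1 is basic (row 1); its value is the RHS of that row, 19.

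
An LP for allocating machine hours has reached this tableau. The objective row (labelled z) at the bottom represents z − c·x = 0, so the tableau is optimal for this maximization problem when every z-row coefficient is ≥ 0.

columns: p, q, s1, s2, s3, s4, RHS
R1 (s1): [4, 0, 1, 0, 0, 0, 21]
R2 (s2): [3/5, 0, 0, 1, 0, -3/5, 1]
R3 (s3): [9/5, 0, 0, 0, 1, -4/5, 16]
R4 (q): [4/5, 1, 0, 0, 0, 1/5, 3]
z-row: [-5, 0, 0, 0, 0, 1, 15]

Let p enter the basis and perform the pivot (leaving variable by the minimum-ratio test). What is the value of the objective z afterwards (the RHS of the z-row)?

Ratio test on column p — row 1: 21/4 = 21/4; row 2: 1/(3/5) = 5/3; row 3: 16/(9/5) = 80/9; row 4: 3/(4/5) = 15/4. Minimum is 5/3 at row 2 (s2 leaves); pivot element 3/5.
Pivot on row 2; the z-row RHS becomes 15 − (-5)·(5/3) = 70/3.

70/3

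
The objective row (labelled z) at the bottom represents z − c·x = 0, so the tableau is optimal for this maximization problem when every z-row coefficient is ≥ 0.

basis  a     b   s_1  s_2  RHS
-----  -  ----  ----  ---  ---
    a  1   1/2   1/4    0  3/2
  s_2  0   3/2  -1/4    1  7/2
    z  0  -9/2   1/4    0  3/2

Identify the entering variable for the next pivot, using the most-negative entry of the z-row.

b

Negative z-row entries: b: -9/2.
The most negative is -9/2 in column b, so b enters.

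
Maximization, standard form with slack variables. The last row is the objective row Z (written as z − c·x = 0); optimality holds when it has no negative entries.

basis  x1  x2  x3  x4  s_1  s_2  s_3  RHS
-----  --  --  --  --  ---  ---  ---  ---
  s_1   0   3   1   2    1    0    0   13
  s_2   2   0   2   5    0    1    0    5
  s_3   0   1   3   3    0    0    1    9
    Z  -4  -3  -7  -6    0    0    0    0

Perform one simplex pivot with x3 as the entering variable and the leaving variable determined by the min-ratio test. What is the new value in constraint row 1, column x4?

-1/2

Ratio test on column x3 — row 1: 13/1 = 13; row 2: 5/2 = 5/2; row 3: 9/3 = 3. Minimum is 5/2 at row 2 (s_2 leaves); pivot element 2.
Divide row 2 by 2; eliminate column x3 from the other rows.
Row 1 update in column x4: 2 − 1·(5/2) = -1/2.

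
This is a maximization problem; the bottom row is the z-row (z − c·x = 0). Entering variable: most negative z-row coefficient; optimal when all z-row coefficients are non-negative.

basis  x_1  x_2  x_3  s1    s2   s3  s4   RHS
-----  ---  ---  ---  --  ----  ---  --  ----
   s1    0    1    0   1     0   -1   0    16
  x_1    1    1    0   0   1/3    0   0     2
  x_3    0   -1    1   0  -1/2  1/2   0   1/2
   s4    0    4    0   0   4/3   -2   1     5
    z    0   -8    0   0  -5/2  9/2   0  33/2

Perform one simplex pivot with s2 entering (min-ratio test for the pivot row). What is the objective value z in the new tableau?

Ratio test on column s2 — row 1: entry 0 ≤ 0; row 2: 2/(1/3) = 6; row 3: entry -1/2 ≤ 0; row 4: 5/(4/3) = 15/4. Minimum is 15/4 at row 4 (s4 leaves); pivot element 4/3.
Pivot on row 4; the z-row RHS becomes 33/2 − (-5/2)·(15/4) = 207/8.

207/8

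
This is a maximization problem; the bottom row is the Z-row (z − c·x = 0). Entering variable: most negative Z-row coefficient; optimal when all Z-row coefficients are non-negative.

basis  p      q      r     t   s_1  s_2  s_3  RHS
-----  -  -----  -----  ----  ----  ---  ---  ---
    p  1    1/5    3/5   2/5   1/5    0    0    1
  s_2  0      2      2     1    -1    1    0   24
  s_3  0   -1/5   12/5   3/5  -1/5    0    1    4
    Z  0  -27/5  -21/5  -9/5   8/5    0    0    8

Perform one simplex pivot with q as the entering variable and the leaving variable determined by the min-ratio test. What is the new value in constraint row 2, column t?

Ratio test on column q — row 1: 1/(1/5) = 5; row 2: 24/2 = 12; row 3: entry -1/5 ≤ 0. Minimum is 5 at row 1 (p leaves); pivot element 1/5.
Divide row 1 by 1/5; eliminate column q from the other rows.
Row 2 update in column t: 1 − 2·2 = -3.

-3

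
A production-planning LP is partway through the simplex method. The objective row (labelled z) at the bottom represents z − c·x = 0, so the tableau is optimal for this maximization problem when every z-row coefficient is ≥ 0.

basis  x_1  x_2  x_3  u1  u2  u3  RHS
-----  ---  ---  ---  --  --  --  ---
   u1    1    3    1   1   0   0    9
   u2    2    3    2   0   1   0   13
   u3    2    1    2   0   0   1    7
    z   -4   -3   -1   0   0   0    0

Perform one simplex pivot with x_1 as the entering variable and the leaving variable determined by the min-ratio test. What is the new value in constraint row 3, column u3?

1/2

Ratio test on column x_1 — row 1: 9/1 = 9; row 2: 13/2 = 13/2; row 3: 7/2 = 7/2. Minimum is 7/2 at row 3 (u3 leaves); pivot element 2.
Divide row 3 by 2; eliminate column x_1 from the other rows.
In the new row 3, the u3 entry is the old entry divided by the pivot: 1/2 = 1/2.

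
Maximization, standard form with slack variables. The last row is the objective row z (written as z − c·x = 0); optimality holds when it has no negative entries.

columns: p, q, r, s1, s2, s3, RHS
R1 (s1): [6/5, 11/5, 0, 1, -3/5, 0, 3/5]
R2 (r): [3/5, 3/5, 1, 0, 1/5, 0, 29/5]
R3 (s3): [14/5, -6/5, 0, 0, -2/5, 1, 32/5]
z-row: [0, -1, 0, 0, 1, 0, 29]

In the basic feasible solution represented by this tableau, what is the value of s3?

32/5

s3 is basic (row 3); its value is the RHS of that row, 32/5.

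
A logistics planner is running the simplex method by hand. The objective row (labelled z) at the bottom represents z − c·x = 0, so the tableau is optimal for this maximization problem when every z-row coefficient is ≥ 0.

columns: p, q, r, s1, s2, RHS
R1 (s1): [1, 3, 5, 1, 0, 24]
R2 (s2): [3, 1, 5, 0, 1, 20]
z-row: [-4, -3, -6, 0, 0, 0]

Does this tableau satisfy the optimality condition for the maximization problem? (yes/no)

The z-row has a negative entry -6 in column r, so it is not optimal.

no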